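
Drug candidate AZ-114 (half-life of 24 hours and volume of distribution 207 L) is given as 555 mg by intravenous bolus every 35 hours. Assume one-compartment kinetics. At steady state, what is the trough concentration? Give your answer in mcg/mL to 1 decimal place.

1.5 mcg/mL

τ/t½ = 35/24 ≈ 1.4583, so fraction remaining f = (1/2)^(35/24) ≈ 0.3639.
Each bolus raises the concentration by D/Vd = 555/207 ≈ 2.681 mcg/mL.
Steady-state trough Cmin,ss = C₀·f/(1−f) ≈ 2.681 × 0.3639/0.6361 ≈ 1.534 mcg/mL.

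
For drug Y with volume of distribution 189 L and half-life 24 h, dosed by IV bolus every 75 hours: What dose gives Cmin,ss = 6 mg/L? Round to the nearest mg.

τ/t½ = 75/24 ≈ 3.125, so f = (1/2)^(75/24) ≈ 0.114626.
Cmin,ss = (D/Vd)·f/(1−f), so D = Cmin,ss·Vd·(1−f)/f.
D = 6 × 189 × (1−f)/f ≈ 6 × 189 × 7.72402 ≈ 8759.04 mg.

8759 mg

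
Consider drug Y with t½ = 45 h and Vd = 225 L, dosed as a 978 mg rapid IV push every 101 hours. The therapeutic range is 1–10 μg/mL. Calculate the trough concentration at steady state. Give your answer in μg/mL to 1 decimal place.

Over one 101-h interval, 101/45 ≈ 2.2444 half-lives elapse, leaving f ≈ 0.2110 of each dose.
Accumulation ratio R = 1/(1 − f) ≈ 1/0.7890 ≈ 1.2674.
Each bolus raises the concentration by D/Vd = 978/225 ≈ 4.347 μg/mL.
Cmax,ss = C₀/(1 − f) ≈ 4.347/0.7890 ≈ 5.510 μg/mL.
One interval later, Cmin,ss = Cmax,ss·e^(−kτ) ≈ 5.510 × 0.2110 ≈ 1.163 μg/mL.
Trough 1.2 μg/mL vs MEC 1 μg/mL: adequate.

1.2 μg/mL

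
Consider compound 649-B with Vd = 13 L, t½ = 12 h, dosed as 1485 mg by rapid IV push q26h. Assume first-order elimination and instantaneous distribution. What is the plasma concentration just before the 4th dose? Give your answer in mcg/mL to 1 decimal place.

32.4 mcg/mL

f = (1/2)^(τ/t½) = (1/2)^(26/12) ≈ 0.2227.
C₀ = D/Vd = 1485/13 ≈ 114.231 mcg/mL.
Before the 4th dose, 3 doses have been given. Superposition: Cmin = C₀·(f + f² + … + f^3).
≈ 114.231 × (0.2227 + 0.0496 + 0.0110) ≈ 114.231 × 0.2833 ≈ 32.362 mcg/mL.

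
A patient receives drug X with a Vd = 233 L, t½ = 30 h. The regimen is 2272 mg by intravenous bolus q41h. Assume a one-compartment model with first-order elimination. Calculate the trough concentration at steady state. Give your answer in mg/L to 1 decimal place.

k = ln2/t½ = ln2/30 ≈ 0.023105 h⁻¹; fraction remaining f = e^(−kτ) = e^(−0.023105×41) ≈ 0.3878.
Each bolus raises the concentration by D/Vd = 2272/233 ≈ 9.751 mg/L.
Steady-state trough Cmin,ss = C₀·f/(1−f) ≈ 9.751 × 0.3878/0.6122 ≈ 6.177 mg/L.

6.2 mg/L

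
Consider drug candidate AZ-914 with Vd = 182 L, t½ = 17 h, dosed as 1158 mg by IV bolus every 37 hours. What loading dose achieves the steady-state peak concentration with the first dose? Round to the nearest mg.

1487 mg

f = (1/2)^(37/17) ≈ 0.221216; accumulation ratio R = 1/(1−f) ≈ 1.28405.
Loading dose to hit Cmax,ss on first dose: D_load = D_maint·R ≈ 1158 × 1.28405 ≈ 1486.93 mg.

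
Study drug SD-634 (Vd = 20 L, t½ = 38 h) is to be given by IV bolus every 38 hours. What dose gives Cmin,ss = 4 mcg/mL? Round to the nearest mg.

80 mg

τ/t½ = 38/38 ≈ 1, so f = (1/2)^(38/38) ≈ 0.500000.
Cmin,ss = (D/Vd)·f/(1−f), so D = Cmin,ss·Vd·(1−f)/f.
D = 4 × 20 × (1−f)/f ≈ 4 × 20 × 1.00000 ≈ 80.00 mg.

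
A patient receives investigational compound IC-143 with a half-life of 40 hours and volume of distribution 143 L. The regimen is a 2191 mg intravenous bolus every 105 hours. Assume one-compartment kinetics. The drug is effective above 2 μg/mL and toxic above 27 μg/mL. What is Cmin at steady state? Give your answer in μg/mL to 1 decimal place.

k = ln2/t½ = ln2/40 ≈ 0.017329 h⁻¹; fraction remaining f = e^(−kτ) = e^(−0.017329×105) ≈ 0.1621.
At steady state, accumulation factor R = 1/(1 − e^(−kτ)) ≈ 1.1935.
Each bolus raises the concentration by D/Vd = 2191/143 ≈ 15.322 μg/mL.
Cmax,ss = C₀/(1 − f) ≈ 15.322/0.8379 ≈ 18.286 μg/mL.
Steady-state trough Cmin,ss = Cmax,ss·f ≈ 18.286 × 0.1621 ≈ 2.964 μg/mL.
Trough 3.0 μg/mL vs MEC 2 μg/mL: adequate.

3.0 μg/mL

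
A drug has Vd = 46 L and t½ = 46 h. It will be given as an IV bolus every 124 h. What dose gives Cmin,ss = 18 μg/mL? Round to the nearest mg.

4536 mg

τ/t½ = 124/46 ≈ 2.6957, so f = (1/2)^(124/46) ≈ 0.154358.
Cmin,ss = (D/Vd)·f/(1−f), so D = Cmin,ss·Vd·(1−f)/f.
D = 18 × 46 × (1−f)/f ≈ 18 × 46 × 5.47845 ≈ 4536.16 mg.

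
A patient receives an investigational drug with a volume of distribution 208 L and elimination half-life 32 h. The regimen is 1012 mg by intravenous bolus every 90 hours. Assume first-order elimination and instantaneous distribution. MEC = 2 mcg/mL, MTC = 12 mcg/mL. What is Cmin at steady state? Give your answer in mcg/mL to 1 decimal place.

0.8 mcg/mL

τ/t½ = 90/32 ≈ 2.8125, so fraction remaining f = (1/2)^(90/32) ≈ 0.1423.
At steady state, accumulation factor R = 1/(1 − e^(−kτ)) ≈ 1.1659.
Single-dose peak C₀ = D/Vd = 1012/208 ≈ 4.865 mcg/mL.
Cmax,ss = C₀/(1 − f) ≈ 4.865/0.8577 ≈ 5.672 mcg/mL.
One interval later, Cmin,ss = Cmax,ss·e^(−kτ) ≈ 5.672 × 0.1423 ≈ 0.807 mcg/mL.
Trough 0.8 mcg/mL vs MEC 2 mcg/mL: subtherapeutic.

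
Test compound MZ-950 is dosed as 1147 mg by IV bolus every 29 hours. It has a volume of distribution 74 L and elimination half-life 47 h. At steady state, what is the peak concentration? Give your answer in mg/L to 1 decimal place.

τ/t½ = 29/47 ≈ 0.61702, so fraction remaining f = (1/2)^(29/47) ≈ 0.6520.
Accumulation ratio R = 1/(1 − f) ≈ 1/0.3480 ≈ 2.8736.
Single-dose peak C₀ = D/Vd = 1147/74 ≈ 15.500 mg/L.
Steady-state peak Cmax,ss = C₀·R ≈ 15.500 × 2.8736 ≈ 44.541 mg/L.

44.5 mg/L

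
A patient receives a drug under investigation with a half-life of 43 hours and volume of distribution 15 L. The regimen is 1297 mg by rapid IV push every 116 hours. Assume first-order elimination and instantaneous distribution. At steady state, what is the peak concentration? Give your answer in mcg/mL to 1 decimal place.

102.2 mcg/mL

Over one 116-h interval, 116/43 ≈ 2.6977 half-lives elapse, leaving f ≈ 0.1541 of each dose.
At steady state, accumulation factor R = 1/(1 − e^(−kτ)) ≈ 1.1822.
Each bolus raises the concentration by D/Vd = 1297/15 ≈ 86.467 mcg/mL.
Steady-state peak Cmax,ss = C₀·R ≈ 86.467 × 1.1822 ≈ 102.221 mcg/mL.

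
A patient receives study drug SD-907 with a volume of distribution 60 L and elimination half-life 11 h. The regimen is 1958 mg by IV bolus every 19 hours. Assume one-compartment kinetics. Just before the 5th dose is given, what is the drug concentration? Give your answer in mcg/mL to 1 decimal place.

14.0 mcg/mL

f = (1/2)^(τ/t½) = (1/2)^(19/11) ≈ 0.3020.
C₀ = D/Vd = 1958/60 ≈ 32.633 mcg/mL.
Before the 5th dose, 4 doses have been given. Superposition: Cmin = C₀·(f + f² + … + f^4).
≈ 32.633 × (0.3020 + 0.0912 + 0.0275 + 0.0083) ≈ 32.633 × 0.4290 ≈ 14.000 mcg/mL.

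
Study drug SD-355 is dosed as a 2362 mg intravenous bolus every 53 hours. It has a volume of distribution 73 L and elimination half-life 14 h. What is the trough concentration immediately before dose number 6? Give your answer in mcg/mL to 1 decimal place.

f = (1/2)^(τ/t½) = (1/2)^(53/14) ≈ 0.0725.
C₀ = D/Vd = 2362/73 ≈ 32.356 mcg/mL.
Before the 6th dose, 5 doses have been given. Superposition: Cmin = C₀·(f + f² + … + f^5).
≈ 32.356 × (0.0725 + 0.0053 + 0.0004 + 0.0000 + 0.0000) ≈ 32.356 × 0.0782 ≈ 2.530 mcg/mL.

2.5 mcg/mL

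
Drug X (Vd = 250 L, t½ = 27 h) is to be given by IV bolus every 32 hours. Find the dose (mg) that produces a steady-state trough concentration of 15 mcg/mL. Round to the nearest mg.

τ/t½ = 32/27 ≈ 1.1852, so f = (1/2)^(32/27) ≈ 0.439768.
Cmin,ss = (D/Vd)·f/(1−f), so D = Cmin,ss·Vd·(1−f)/f.
D = 15 × 250 × (1−f)/f ≈ 15 × 250 × 1.27393 ≈ 4777.24 mg.

4777 mg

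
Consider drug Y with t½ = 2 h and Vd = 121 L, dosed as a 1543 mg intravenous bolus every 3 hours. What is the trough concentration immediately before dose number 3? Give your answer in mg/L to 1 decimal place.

f = (1/2)^(τ/t½) = (1/2)^(3/2) ≈ 0.3536.
C₀ = D/Vd = 1543/121 ≈ 12.752 mg/L.
Before the 3rd dose, 2 doses have been given. Superposition: Cmin = C₀·(f + f²).
≈ 12.752 × (0.3536 + 0.1250) ≈ 12.752 × 0.4786 ≈ 6.103 mg/L.

6.1 mg/L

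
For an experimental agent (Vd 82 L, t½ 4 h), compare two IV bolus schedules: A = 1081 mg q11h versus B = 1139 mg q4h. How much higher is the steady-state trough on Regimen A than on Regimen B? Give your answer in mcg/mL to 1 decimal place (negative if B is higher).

Regimen A: f = (1/2)^(11/4) ≈ 0.1487; Cmin,ss = (1081/82)·f/(1−f) ≈ 2.303 mcg/mL.
Regimen B: f = (1/2)^(4/4) ≈ 0.5000; Cmin,ss = (1139/82)·f/(1−f) ≈ 13.890 mcg/mL.
Difference ≈ 2.303 − 13.890 ≈ -11.587 mcg/mL.

-11.6 mcg/mL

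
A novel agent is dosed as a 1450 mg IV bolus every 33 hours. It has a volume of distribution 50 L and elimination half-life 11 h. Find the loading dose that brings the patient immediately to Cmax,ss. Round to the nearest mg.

1657 mg

f = (1/2)^(33/11) ≈ 0.125000; accumulation ratio R = 1/(1−f) ≈ 1.14286.
Loading dose to hit Cmax,ss on first dose: D_load = D_maint·R ≈ 1450 × 1.14286 ≈ 1657.15 mg.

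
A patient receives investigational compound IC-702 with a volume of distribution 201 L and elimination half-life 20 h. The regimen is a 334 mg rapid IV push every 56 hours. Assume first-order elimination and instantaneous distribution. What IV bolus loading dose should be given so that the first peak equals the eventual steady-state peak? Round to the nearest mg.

390 mg

f = (1/2)^(56/20) ≈ 0.143587; accumulation ratio R = 1/(1−f) ≈ 1.16766.
Loading dose to hit Cmax,ss on first dose: D_load = D_maint·R ≈ 334 × 1.16766 ≈ 390.00 mg.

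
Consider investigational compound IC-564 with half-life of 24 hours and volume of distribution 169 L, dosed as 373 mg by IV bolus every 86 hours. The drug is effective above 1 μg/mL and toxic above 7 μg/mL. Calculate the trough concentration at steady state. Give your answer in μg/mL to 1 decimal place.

0.2 μg/mL

Over one 86-h interval, 86/24 ≈ 3.5833 half-lives elapse, leaving f ≈ 0.0834 of each dose.
At steady state, accumulation factor R = 1/(1 − e^(−kτ)) ≈ 1.0910.
Single-dose peak C₀ = D/Vd = 373/169 ≈ 2.207 μg/mL.
Steady-state peak Cmax,ss = C₀·R ≈ 2.207 × 1.0910 ≈ 2.408 μg/mL.
Steady-state trough Cmin,ss = Cmax,ss·f ≈ 2.408 × 0.0834 ≈ 0.201 μg/mL.
Trough 0.2 μg/mL vs MEC 1 μg/mL: subtherapeutic.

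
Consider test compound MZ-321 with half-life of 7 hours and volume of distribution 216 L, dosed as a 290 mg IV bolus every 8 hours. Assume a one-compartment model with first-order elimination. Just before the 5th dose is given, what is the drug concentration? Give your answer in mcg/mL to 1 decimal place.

f = (1/2)^(τ/t½) = (1/2)^(8/7) ≈ 0.4529.
C₀ = D/Vd = 290/216 ≈ 1.343 mcg/mL.
Before the 5th dose, 4 doses have been given. Superposition: Cmin = C₀·(f + f² + … + f^4).
≈ 1.343 × (0.4529 + 0.2051 + 0.0929 + 0.0421) ≈ 1.343 × 0.7930 ≈ 1.065 mcg/mL.

1.1 mcg/mL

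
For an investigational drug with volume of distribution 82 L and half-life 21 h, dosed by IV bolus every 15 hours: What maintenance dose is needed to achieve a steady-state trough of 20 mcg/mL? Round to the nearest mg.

1051 mg

τ/t½ = 15/21 ≈ 0.71429, so f = (1/2)^(15/21) ≈ 0.609507.
Cmin,ss = (D/Vd)·f/(1−f), so D = Cmin,ss·Vd·(1−f)/f.
D = 20 × 82 × (1−f)/f ≈ 20 × 82 × 0.64067 ≈ 1050.70 mg.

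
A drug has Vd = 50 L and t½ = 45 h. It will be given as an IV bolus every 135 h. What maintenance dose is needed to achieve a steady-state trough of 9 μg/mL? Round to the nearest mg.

τ/t½ = 135/45 ≈ 3, so f = (1/2)^(135/45) ≈ 0.125000.
Cmin,ss = (D/Vd)·f/(1−f), so D = Cmin,ss·Vd·(1−f)/f.
D = 9 × 50 × (1−f)/f ≈ 9 × 50 × 7.00000 ≈ 3150.00 mg.

3150 mg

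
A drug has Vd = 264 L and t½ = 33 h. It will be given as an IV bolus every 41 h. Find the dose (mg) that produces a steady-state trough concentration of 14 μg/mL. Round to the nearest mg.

τ/t½ = 41/33 ≈ 1.2424, so f = (1/2)^(41/33) ≈ 0.422662.
Cmin,ss = (D/Vd)·f/(1−f), so D = Cmin,ss·Vd·(1−f)/f.
D = 14 × 264 × (1−f)/f ≈ 14 × 264 × 1.36596 ≈ 5048.59 mg.

5049 mg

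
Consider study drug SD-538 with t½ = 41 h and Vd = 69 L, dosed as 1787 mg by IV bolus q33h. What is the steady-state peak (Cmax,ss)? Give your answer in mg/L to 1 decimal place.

60.6 mg/L

k = ln2/t½ = ln2/41 ≈ 0.016906 h⁻¹; fraction remaining f = e^(−kτ) = e^(−0.016906×33) ≈ 0.5724.
Accumulation ratio R = 1/(1 − f) ≈ 1/0.4276 ≈ 2.3386.
Each bolus raises the concentration by D/Vd = 1787/69 ≈ 25.899 mg/L.
Steady-state peak Cmax,ss = C₀·R ≈ 25.899 × 2.3386 ≈ 60.567 mg/L.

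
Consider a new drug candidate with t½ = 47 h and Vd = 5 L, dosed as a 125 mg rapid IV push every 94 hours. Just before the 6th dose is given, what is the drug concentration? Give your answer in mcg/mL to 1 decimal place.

8.3 mcg/mL

f = (1/2)^(τ/t½) = (1/2)^(94/47) ≈ 0.2500.
C₀ = D/Vd = 125/5 ≈ 25.000 mcg/mL.
Before the 6th dose, 5 doses have been given. Superposition: Cmin = C₀·(f + f² + … + f^5).
≈ 25.000 × (0.2500 + 0.0625 + 0.0156 + 0.0039 + 0.0010) ≈ 25.000 × 0.3330 ≈ 8.325 mcg/mL.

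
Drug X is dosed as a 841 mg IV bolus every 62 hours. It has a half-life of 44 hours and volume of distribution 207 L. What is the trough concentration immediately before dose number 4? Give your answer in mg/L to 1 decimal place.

2.3 mg/L

f = (1/2)^(τ/t½) = (1/2)^(62/44) ≈ 0.3765.
C₀ = D/Vd = 841/207 ≈ 4.063 mg/L.
Before the 4th dose, 3 doses have been given. Superposition: Cmin = C₀·(f + f² + … + f^3).
≈ 4.063 × (0.3765 + 0.1418 + 0.0534) ≈ 4.063 × 0.5717 ≈ 2.323 mg/L.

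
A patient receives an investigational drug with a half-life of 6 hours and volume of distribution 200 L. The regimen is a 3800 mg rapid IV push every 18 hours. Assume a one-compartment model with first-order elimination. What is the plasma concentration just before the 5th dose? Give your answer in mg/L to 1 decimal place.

2.7 mg/L

f = (1/2)^(τ/t½) = (1/2)^(18/6) ≈ 0.1250.
C₀ = D/Vd = 3800/200 ≈ 19.000 mg/L.
Before the 5th dose, 4 doses have been given. Superposition: Cmin = C₀·(f + f² + … + f^4).
≈ 19.000 × (0.1250 + 0.0156 + 0.0020 + 0.0002) ≈ 19.000 × 0.1428 ≈ 2.713 mg/L.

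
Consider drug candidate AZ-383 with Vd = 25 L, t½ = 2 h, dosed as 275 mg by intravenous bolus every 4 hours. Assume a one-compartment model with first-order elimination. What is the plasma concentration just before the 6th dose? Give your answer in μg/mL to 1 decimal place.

3.7 μg/mL

f = (1/2)^(τ/t½) = (1/2)^(4/2) ≈ 0.2500.
C₀ = D/Vd = 275/25 ≈ 11.000 μg/mL.
Before the 6th dose, 5 doses have been given. Superposition: Cmin = C₀·(f + f² + … + f^5).
≈ 11.000 × (0.2500 + 0.0625 + 0.0156 + 0.0039 + 0.0010) ≈ 11.000 × 0.3330 ≈ 3.663 μg/mL.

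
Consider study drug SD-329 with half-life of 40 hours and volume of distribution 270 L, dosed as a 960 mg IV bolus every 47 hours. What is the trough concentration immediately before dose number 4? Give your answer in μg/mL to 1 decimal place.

2.6 μg/mL

f = (1/2)^(τ/t½) = (1/2)^(47/40) ≈ 0.4429.
C₀ = D/Vd = 960/270 ≈ 3.556 μg/mL.
Before the 4th dose, 3 doses have been given. Superposition: Cmin = C₀·(f + f² + … + f^3).
≈ 3.556 × (0.4429 + 0.1962 + 0.0869) ≈ 3.556 × 0.7260 ≈ 2.582 μg/mL.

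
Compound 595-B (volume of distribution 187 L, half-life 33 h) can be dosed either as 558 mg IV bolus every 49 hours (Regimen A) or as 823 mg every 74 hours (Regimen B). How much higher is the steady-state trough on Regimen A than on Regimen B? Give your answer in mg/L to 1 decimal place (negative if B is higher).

0.5 mg/L

Regimen A: f = (1/2)^(49/33) ≈ 0.3573; Cmin,ss = (558/187)·f/(1−f) ≈ 1.659 mg/L.
Regimen B: f = (1/2)^(74/33) ≈ 0.2113; Cmin,ss = (823/187)·f/(1−f) ≈ 1.179 mg/L.
Difference ≈ 1.659 − 1.179 ≈ 0.480 mg/L.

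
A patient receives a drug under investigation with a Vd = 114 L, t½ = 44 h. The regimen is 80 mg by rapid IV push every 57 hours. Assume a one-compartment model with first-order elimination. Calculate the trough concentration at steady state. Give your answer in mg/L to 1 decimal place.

0.5 mg/L

Over one 57-h interval, 57/44 ≈ 1.2955 half-lives elapse, leaving f ≈ 0.4074 of each dose.
At steady state, accumulation factor R = 1/(1 − e^(−kτ)) ≈ 1.6875.
Each bolus raises the concentration by D/Vd = 80/114 ≈ 0.702 mg/L.
Cmax,ss = C₀/(1 − f) ≈ 0.702/0.5926 ≈ 1.185 mg/L.
Steady-state trough Cmin,ss = Cmax,ss·f ≈ 1.185 × 0.4074 ≈ 0.483 mg/L.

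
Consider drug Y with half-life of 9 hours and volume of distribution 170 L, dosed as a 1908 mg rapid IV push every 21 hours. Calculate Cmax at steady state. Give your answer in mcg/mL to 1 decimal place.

14.0 mcg/mL

Over one 21-h interval, 21/9 ≈ 2.3333 half-lives elapse, leaving f ≈ 0.1984 of each dose.
Accumulation ratio R = 1/(1 − f) ≈ 1/0.8016 ≈ 1.2475.
Each bolus raises the concentration by D/Vd = 1908/170 ≈ 11.224 mcg/mL.
Steady-state peak Cmax,ss = C₀·R ≈ 11.224 × 1.2475 ≈ 14.002 mcg/mL.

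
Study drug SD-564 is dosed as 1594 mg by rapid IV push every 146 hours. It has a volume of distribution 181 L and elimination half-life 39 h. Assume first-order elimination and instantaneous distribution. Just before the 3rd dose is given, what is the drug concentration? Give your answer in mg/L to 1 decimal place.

f = (1/2)^(τ/t½) = (1/2)^(146/39) ≈ 0.0747.
C₀ = D/Vd = 1594/181 ≈ 8.807 mg/L.
Before the 3rd dose, 2 doses have been given. Superposition: Cmin = C₀·(f + f²).
≈ 8.807 × (0.0747 + 0.0056) ≈ 8.807 × 0.0803 ≈ 0.707 mg/L.

0.7 mg/L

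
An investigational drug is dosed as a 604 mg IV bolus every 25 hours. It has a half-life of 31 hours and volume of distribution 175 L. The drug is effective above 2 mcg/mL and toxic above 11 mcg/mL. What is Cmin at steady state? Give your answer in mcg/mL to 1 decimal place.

Over one 25-h interval, 25/31 ≈ 0.80645 half-lives elapse, leaving f ≈ 0.5718 of each dose.
At steady state, accumulation factor R = 1/(1 − e^(−kτ)) ≈ 2.3354.
Single-dose peak C₀ = D/Vd = 604/175 ≈ 3.451 mcg/mL.
Cmax,ss = C₀/(1 − f) ≈ 3.451/0.4282 ≈ 8.059 mcg/mL.
One interval later, Cmin,ss = Cmax,ss·e^(−kτ) ≈ 8.059 × 0.5718 ≈ 4.608 mcg/mL.
Trough 4.6 mcg/mL vs MEC 2 mcg/mL: adequate.

4.6 mcg/mL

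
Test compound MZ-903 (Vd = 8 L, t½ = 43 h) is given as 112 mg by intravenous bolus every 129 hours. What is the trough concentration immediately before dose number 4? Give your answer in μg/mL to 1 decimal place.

2.0 μg/mL

f = (1/2)^(τ/t½) = (1/2)^(129/43) ≈ 0.1250.
C₀ = D/Vd = 112/8 ≈ 14.000 μg/mL.
Before the 4th dose, 3 doses have been given. Superposition: Cmin = C₀·(f + f² + … + f^3).
≈ 14.000 × (0.1250 + 0.0156 + 0.0020) ≈ 14.000 × 0.1426 ≈ 1.996 μg/mL.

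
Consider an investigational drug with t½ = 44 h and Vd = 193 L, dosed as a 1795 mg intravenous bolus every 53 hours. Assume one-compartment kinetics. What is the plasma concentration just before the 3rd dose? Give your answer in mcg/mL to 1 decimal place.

5.8 mcg/mL

f = (1/2)^(τ/t½) = (1/2)^(53/44) ≈ 0.4339.
C₀ = D/Vd = 1795/193 ≈ 9.301 mcg/mL.
Before the 3rd dose, 2 doses have been given. Superposition: Cmin = C₀·(f + f²).
≈ 9.301 × (0.4339 + 0.1883) ≈ 9.301 × 0.6222 ≈ 5.787 mcg/mL.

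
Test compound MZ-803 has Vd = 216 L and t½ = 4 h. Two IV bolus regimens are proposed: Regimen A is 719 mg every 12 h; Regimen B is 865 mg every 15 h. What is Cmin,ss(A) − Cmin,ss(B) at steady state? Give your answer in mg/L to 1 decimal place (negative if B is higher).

Regimen A: f = (1/2)^(12/4) ≈ 0.1250; Cmin,ss = (719/216)·f/(1−f) ≈ 0.476 mg/L.
Regimen B: f = (1/2)^(15/4) ≈ 0.0743; Cmin,ss = (865/216)·f/(1−f) ≈ 0.321 mg/L.
Difference ≈ 0.476 − 0.321 ≈ 0.155 mg/L.

0.2 mg/L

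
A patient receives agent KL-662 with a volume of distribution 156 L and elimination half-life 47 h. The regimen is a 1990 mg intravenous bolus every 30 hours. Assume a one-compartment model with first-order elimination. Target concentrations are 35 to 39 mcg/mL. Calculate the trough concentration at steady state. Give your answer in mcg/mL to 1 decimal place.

22.9 mcg/mL

k = ln2/t½ = ln2/47 ≈ 0.014748 h⁻¹; fraction remaining f = e^(−kτ) = e^(−0.014748×30) ≈ 0.6425.
Accumulation ratio R = 1/(1 − f) ≈ 1/0.3575 ≈ 2.7972.
Each bolus raises the concentration by D/Vd = 1990/156 ≈ 12.756 mcg/mL.
Steady-state peak Cmax,ss = C₀·R ≈ 12.756 × 2.7972 ≈ 35.681 mcg/mL.
Steady-state trough Cmin,ss = Cmax,ss·f ≈ 35.681 × 0.6425 ≈ 22.925 mcg/mL.
Trough 22.9 mcg/mL vs MEC 35 mcg/mL: subtherapeutic.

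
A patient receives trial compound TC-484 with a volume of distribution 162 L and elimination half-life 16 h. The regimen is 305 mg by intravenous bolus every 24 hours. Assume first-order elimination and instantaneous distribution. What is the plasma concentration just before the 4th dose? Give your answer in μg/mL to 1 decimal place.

1.0 μg/mL

f = (1/2)^(τ/t½) = (1/2)^(24/16) ≈ 0.3536.
C₀ = D/Vd = 305/162 ≈ 1.883 μg/mL.
Before the 4th dose, 3 doses have been given. Superposition: Cmin = C₀·(f + f² + … + f^3).
≈ 1.883 × (0.3536 + 0.1250 + 0.0442) ≈ 1.883 × 0.5228 ≈ 0.984 μg/mL.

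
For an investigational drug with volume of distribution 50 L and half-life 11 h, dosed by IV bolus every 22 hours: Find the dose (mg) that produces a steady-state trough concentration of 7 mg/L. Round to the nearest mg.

τ/t½ = 22/11 ≈ 2, so f = (1/2)^(22/11) ≈ 0.250000.
Cmin,ss = (D/Vd)·f/(1−f), so D = Cmin,ss·Vd·(1−f)/f.
D = 7 × 50 × (1−f)/f ≈ 7 × 50 × 3.00000 ≈ 1050.00 mg.

1050 mg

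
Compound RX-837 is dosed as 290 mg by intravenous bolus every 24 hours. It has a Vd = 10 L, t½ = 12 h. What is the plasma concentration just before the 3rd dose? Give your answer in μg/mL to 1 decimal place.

9.1 μg/mL

f = (1/2)^(τ/t½) = (1/2)^(24/12) ≈ 0.2500.
C₀ = D/Vd = 290/10 ≈ 29.000 μg/mL.
Before the 3rd dose, 2 doses have been given. Superposition: Cmin = C₀·(f + f²).
≈ 29.000 × (0.2500 + 0.0625) ≈ 29.000 × 0.3125 ≈ 9.062 μg/mL.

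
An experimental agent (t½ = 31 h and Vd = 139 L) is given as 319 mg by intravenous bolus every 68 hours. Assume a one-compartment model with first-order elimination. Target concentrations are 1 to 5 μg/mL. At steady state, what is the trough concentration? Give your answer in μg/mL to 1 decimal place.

Over one 68-h interval, 68/31 ≈ 2.1935 half-lives elapse, leaving f ≈ 0.2186 of each dose.
At steady state, accumulation factor R = 1/(1 − e^(−kτ)) ≈ 1.2798.
Each bolus raises the concentration by D/Vd = 319/139 ≈ 2.295 μg/mL.
Cmax,ss = C₀/(1 − f) ≈ 2.295/0.7814 ≈ 2.937 μg/mL.
Steady-state trough Cmin,ss = Cmax,ss·f ≈ 2.937 × 0.2186 ≈ 0.642 μg/mL.
Trough 0.6 μg/mL vs MEC 1 μg/mL: subtherapeutic.

0.6 μg/mL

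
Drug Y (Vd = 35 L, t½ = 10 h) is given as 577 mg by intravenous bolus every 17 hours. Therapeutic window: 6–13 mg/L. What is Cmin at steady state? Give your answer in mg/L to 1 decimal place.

τ/t½ = 17/10 ≈ 1.7, so fraction remaining f = (1/2)^(17/10) ≈ 0.3078.
Accumulation ratio R = 1/(1 − f) ≈ 1/0.6922 ≈ 1.4447.
Single-dose peak C₀ = D/Vd = 577/35 ≈ 16.486 mg/L.
Steady-state peak Cmax,ss = C₀·R ≈ 16.486 × 1.4447 ≈ 23.817 mg/L.
One interval later, Cmin,ss = Cmax,ss·e^(−kτ) ≈ 23.817 × 0.3078 ≈ 7.331 mg/L.
Trough 7.3 mg/L vs MEC 6 mg/L: adequate.

7.3 mg/L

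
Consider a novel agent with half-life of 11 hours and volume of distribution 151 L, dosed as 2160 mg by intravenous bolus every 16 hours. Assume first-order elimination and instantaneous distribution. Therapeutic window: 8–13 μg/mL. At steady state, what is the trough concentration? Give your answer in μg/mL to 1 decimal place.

8.2 μg/mL

τ/t½ = 16/11 ≈ 1.4545, so fraction remaining f = (1/2)^(16/11) ≈ 0.3649.
At steady state, accumulation factor R = 1/(1 − e^(−kτ)) ≈ 1.5746.
Each bolus raises the concentration by D/Vd = 2160/151 ≈ 14.305 μg/mL.
Steady-state peak Cmax,ss = C₀·R ≈ 14.305 × 1.5746 ≈ 22.525 μg/mL.
One interval later, Cmin,ss = Cmax,ss·e^(−kτ) ≈ 22.525 × 0.3649 ≈ 8.219 μg/mL.
Trough 8.2 μg/mL vs MEC 8 μg/mL: adequate.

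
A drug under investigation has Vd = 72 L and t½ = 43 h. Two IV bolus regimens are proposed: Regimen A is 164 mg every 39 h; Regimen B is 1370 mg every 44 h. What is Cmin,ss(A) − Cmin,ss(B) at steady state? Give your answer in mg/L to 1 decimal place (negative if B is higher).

Regimen A: f = (1/2)^(39/43) ≈ 0.5333; Cmin,ss = (164/72)·f/(1−f) ≈ 2.603 mg/L.
Regimen B: f = (1/2)^(44/43) ≈ 0.4920; Cmin,ss = (1370/72)·f/(1−f) ≈ 18.428 mg/L.
Difference ≈ 2.603 − 18.428 ≈ -15.825 mg/L.

-15.8 mg/L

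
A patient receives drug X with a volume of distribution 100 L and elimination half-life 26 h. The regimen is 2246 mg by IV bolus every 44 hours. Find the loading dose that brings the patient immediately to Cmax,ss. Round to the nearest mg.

3252 mg

f = (1/2)^(44/26) ≈ 0.309432; accumulation ratio R = 1/(1−f) ≈ 1.44808.
Loading dose to hit Cmax,ss on first dose: D_load = D_maint·R ≈ 2246 × 1.44808 ≈ 3252.39 mg.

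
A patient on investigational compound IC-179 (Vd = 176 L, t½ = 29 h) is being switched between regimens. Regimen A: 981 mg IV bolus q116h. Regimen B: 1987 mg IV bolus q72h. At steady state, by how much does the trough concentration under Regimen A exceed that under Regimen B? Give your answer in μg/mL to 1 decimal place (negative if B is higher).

-2.1 μg/mL

Regimen A: f = (1/2)^(116/29) ≈ 0.0625; Cmin,ss = (981/176)·f/(1−f) ≈ 0.372 μg/mL.
Regimen B: f = (1/2)^(72/29) ≈ 0.1789; Cmin,ss = (1987/176)·f/(1−f) ≈ 2.460 μg/mL.
Difference ≈ 0.372 − 2.460 ≈ -2.088 μg/mL.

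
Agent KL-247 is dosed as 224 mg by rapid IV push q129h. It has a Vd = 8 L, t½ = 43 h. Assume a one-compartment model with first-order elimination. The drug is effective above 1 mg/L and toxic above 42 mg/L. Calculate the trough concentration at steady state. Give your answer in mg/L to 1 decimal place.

The dosing interval is 3 half-lives, so f = 2^(−3) = 0.125.
At steady state, R = 1/(1 − 0.125) = 8/7.
Single-dose peak C₀ = D/Vd = 224/8 = 28 mg/L.
Steady-state peak Cmax,ss = C₀·R = 28 × 8/7 ≈ 32.000 mg/L.
Steady-state trough Cmin,ss = Cmax,ss·f ≈ 32.000 × 0.125 ≈ 4.000 mg/L.
Trough 4.0 mg/L vs MEC 1 mg/L: adequate.

4.0 mg/L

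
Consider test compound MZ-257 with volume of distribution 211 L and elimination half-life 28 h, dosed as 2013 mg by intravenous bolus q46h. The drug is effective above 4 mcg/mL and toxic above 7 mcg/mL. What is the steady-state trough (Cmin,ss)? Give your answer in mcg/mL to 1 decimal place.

τ/t½ = 46/28 ≈ 1.6429, so fraction remaining f = (1/2)^(46/28) ≈ 0.3202.
Accumulation ratio R = 1/(1 − f) ≈ 1/0.6798 ≈ 1.4710.
Single-dose peak C₀ = D/Vd = 2013/211 ≈ 9.540 mcg/mL.
Cmax,ss = C₀/(1 − f) ≈ 9.540/0.6798 ≈ 14.034 mcg/mL.
Steady-state trough Cmin,ss = Cmax,ss·f ≈ 14.034 × 0.3202 ≈ 4.494 mcg/mL.
Trough 4.5 mcg/mL vs MEC 4 mcg/mL: adequate.

4.5 mcg/mL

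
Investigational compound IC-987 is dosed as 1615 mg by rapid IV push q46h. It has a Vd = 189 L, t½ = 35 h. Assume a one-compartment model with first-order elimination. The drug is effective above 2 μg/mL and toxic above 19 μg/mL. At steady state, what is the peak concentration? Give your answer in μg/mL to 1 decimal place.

14.3 μg/mL

Over one 46-h interval, 46/35 ≈ 1.3143 half-lives elapse, leaving f ≈ 0.4021 of each dose.
Accumulation ratio R = 1/(1 − f) ≈ 1/0.5979 ≈ 1.6725.
Single-dose peak C₀ = D/Vd = 1615/189 ≈ 8.545 μg/mL.
Steady-state peak Cmax,ss = C₀·R ≈ 8.545 × 1.6725 ≈ 14.292 μg/mL.
Peak 14.3 μg/mL vs MTC 19 μg/mL: below toxic threshold.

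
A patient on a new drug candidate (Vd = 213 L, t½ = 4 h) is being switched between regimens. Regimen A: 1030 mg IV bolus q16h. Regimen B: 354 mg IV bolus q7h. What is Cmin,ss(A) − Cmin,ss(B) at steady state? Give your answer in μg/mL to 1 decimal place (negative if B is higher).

Regimen A: f = (1/2)^(16/4) ≈ 0.0625; Cmin,ss = (1030/213)·f/(1−f) ≈ 0.322 μg/mL.
Regimen B: f = (1/2)^(7/4) ≈ 0.2973; Cmin,ss = (354/213)·f/(1−f) ≈ 0.703 μg/mL.
Difference ≈ 0.322 − 0.703 ≈ -0.381 μg/mL.

-0.4 μg/mL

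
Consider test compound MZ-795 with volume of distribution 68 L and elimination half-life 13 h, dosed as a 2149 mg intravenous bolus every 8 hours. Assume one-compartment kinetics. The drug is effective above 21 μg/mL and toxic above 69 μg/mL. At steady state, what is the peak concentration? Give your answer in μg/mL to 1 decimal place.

91.0 μg/mL

k = ln2/t½ = ln2/13 ≈ 0.053319 h⁻¹; fraction remaining f = e^(−kτ) = e^(−0.053319×8) ≈ 0.6528.
Accumulation ratio R = 1/(1 − f) ≈ 1/0.3472 ≈ 2.8802.
Single-dose peak C₀ = D/Vd = 2149/68 ≈ 31.603 μg/mL.
Steady-state peak Cmax,ss = C₀·R ≈ 31.603 × 2.8802 ≈ 91.023 μg/mL.
Peak 91.0 μg/mL vs MTC 69 μg/mL: exceeds toxic threshold.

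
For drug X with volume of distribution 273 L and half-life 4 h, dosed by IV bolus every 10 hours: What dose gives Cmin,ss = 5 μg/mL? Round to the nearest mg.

τ/t½ = 10/4 ≈ 2.5, so f = (1/2)^(10/4) ≈ 0.176777.
Cmin,ss = (D/Vd)·f/(1−f), so D = Cmin,ss·Vd·(1−f)/f.
D = 5 × 273 × (1−f)/f ≈ 5 × 273 × 4.65684 ≈ 6356.59 mg.

6357 mg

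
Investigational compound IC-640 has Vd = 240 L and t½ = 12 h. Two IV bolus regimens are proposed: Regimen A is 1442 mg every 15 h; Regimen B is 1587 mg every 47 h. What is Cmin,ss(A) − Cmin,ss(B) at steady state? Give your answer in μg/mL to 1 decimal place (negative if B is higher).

Regimen A: f = (1/2)^(15/12) ≈ 0.4204; Cmin,ss = (1442/240)·f/(1−f) ≈ 4.358 μg/mL.
Regimen B: f = (1/2)^(47/12) ≈ 0.0662; Cmin,ss = (1587/240)·f/(1−f) ≈ 0.469 μg/mL.
Difference ≈ 4.358 − 0.469 ≈ 3.889 μg/mL.

3.9 μg/mL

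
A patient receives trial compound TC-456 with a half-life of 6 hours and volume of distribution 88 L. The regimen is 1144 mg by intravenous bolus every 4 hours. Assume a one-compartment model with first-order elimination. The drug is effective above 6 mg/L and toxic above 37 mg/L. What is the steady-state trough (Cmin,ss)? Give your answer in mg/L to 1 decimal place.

22.1 mg/L

τ/t½ = 4/6 ≈ 0.66667, so fraction remaining f = (1/2)^(4/6) ≈ 0.6300.
Single-dose peak C₀ = D/Vd = 1144/88 ≈ 13.000 mg/L.
Steady-state trough Cmin,ss = C₀·f/(1−f) ≈ 13.000 × 0.6300/0.3700 ≈ 22.135 mg/L.
Trough 22.1 mg/L vs MEC 6 mg/L: adequate.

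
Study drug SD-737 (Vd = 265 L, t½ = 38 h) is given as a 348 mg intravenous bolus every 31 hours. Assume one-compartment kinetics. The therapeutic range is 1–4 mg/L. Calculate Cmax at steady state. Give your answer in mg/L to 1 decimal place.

3.0 mg/L

k = ln2/t½ = ln2/38 ≈ 0.018241 h⁻¹; fraction remaining f = e^(−kτ) = e^(−0.018241×31) ≈ 0.5681.
Accumulation ratio R = 1/(1 − f) ≈ 1/0.4319 ≈ 2.3154.
Each bolus raises the concentration by D/Vd = 348/265 ≈ 1.313 mg/L.
Cmax,ss = C₀/(1 − f) ≈ 1.313/0.4319 ≈ 3.040 mg/L.
Peak 3.0 mg/L vs MTC 4 mg/L: below toxic threshold.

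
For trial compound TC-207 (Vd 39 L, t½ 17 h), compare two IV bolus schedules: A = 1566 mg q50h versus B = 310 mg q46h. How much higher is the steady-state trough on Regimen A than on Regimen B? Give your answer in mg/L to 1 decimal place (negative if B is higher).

Regimen A: f = (1/2)^(50/17) ≈ 0.1302; Cmin,ss = (1566/39)·f/(1−f) ≈ 6.011 mg/L.
Regimen B: f = (1/2)^(46/17) ≈ 0.1533; Cmin,ss = (310/39)·f/(1−f) ≈ 1.439 mg/L.
Difference ≈ 6.011 − 1.439 ≈ 4.572 mg/L.

4.6 mg/L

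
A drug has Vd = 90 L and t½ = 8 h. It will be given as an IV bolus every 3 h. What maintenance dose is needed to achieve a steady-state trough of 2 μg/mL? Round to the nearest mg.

τ/t½ = 3/8 ≈ 0.375, so f = (1/2)^(3/8) ≈ 0.771105.
Cmin,ss = (D/Vd)·f/(1−f), so D = Cmin,ss·Vd·(1−f)/f.
D = 2 × 90 × (1−f)/f ≈ 2 × 90 × 0.29684 ≈ 53.43 mg.

53 mg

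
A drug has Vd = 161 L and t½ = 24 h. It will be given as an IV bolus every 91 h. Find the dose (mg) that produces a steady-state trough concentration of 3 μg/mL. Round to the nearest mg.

6206 mg

τ/t½ = 91/24 ≈ 3.7917, so f = (1/2)^(91/24) ≈ 0.072210.
Cmin,ss = (D/Vd)·f/(1−f), so D = Cmin,ss·Vd·(1−f)/f.
D = 3 × 161 × (1−f)/f ≈ 3 × 161 × 12.84850 ≈ 6205.83 mg.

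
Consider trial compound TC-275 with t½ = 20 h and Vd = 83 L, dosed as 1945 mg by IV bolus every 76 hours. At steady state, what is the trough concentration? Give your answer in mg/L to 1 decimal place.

k = ln2/t½ = ln2/20 ≈ 0.034657 h⁻¹; fraction remaining f = e^(−kτ) = e^(−0.034657×76) ≈ 0.0718.
At steady state, accumulation factor R = 1/(1 − e^(−kτ)) ≈ 1.0774.
Each bolus raises the concentration by D/Vd = 1945/83 ≈ 23.434 mg/L.
Cmax,ss = C₀/(1 − f) ≈ 23.434/0.9282 ≈ 25.247 mg/L.
Steady-state trough Cmin,ss = Cmax,ss·f ≈ 25.247 × 0.0718 ≈ 1.813 mg/L.

1.8 mg/L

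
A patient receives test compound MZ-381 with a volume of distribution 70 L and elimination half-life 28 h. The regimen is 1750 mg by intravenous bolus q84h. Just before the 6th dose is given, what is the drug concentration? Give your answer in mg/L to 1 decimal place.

3.6 mg/L

f = (1/2)^(τ/t½) = (1/2)^(84/28) ≈ 0.1250.
C₀ = D/Vd = 1750/70 ≈ 25.000 mg/L.
Before the 6th dose, 5 doses have been given. Superposition: Cmin = C₀·(f + f² + … + f^5).
≈ 25.000 × (0.1250 + 0.0156 + 0.0020 + 0.0002 + 0.0000) ≈ 25.000 × 0.1428 ≈ 3.570 mg/L.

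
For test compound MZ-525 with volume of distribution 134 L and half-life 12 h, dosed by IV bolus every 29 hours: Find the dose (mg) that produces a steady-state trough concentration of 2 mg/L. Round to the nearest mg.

τ/t½ = 29/12 ≈ 2.4167, so f = (1/2)^(29/12) ≈ 0.187288.
Cmin,ss = (D/Vd)·f/(1−f), so D = Cmin,ss·Vd·(1−f)/f.
D = 2 × 134 × (1−f)/f ≈ 2 × 134 × 4.33937 ≈ 1162.95 mg.

1163 mg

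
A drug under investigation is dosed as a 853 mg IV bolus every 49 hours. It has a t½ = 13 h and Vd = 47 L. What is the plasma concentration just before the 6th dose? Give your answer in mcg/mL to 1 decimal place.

1.4 mcg/mL

f = (1/2)^(τ/t½) = (1/2)^(49/13) ≈ 0.0733.
C₀ = D/Vd = 853/47 ≈ 18.149 mcg/mL.
Before the 6th dose, 5 doses have been given. Superposition: Cmin = C₀·(f + f² + … + f^5).
≈ 18.149 × (0.0733 + 0.0054 + 0.0004 + 0.0000 + 0.0000) ≈ 18.149 × 0.0791 ≈ 1.436 mcg/mL.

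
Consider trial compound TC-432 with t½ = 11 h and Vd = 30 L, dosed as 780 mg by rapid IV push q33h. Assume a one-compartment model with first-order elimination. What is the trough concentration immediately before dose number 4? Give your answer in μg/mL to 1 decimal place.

3.7 μg/mL

f = (1/2)^(τ/t½) = (1/2)^(33/11) ≈ 0.1250.
C₀ = D/Vd = 780/30 ≈ 26.000 μg/mL.
Before the 4th dose, 3 doses have been given. Superposition: Cmin = C₀·(f + f² + … + f^3).
≈ 26.000 × (0.1250 + 0.0156 + 0.0020) ≈ 26.000 × 0.1426 ≈ 3.708 μg/mL.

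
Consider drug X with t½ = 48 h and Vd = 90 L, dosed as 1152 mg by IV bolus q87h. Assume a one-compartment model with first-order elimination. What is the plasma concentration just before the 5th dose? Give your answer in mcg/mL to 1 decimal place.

f = (1/2)^(τ/t½) = (1/2)^(87/48) ≈ 0.2847.
C₀ = D/Vd = 1152/90 ≈ 12.800 mcg/mL.
Before the 5th dose, 4 doses have been given. Superposition: Cmin = C₀·(f + f² + … + f^4).
≈ 12.800 × (0.2847 + 0.0811 + 0.0231 + 0.0066) ≈ 12.800 × 0.3955 ≈ 5.062 mcg/mL.

5.1 mcg/mL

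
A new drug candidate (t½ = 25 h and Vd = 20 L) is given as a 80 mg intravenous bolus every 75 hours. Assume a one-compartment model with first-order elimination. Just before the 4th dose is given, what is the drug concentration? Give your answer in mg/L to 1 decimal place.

f = (1/2)^(τ/t½) = (1/2)^(75/25) ≈ 0.1250.
C₀ = D/Vd = 80/20 ≈ 4.000 mg/L.
Before the 4th dose, 3 doses have been given. Superposition: Cmin = C₀·(f + f² + … + f^3).
≈ 4.000 × (0.1250 + 0.0156 + 0.0020) ≈ 4.000 × 0.1426 ≈ 0.570 mg/L.

0.6 mg/L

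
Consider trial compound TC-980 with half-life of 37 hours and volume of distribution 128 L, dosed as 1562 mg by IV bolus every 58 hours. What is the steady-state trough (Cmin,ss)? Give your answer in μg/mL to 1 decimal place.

Over one 58-h interval, 58/37 ≈ 1.5676 half-lives elapse, leaving f ≈ 0.3374 of each dose.
Accumulation ratio R = 1/(1 − f) ≈ 1/0.6626 ≈ 1.5092.
Each bolus raises the concentration by D/Vd = 1562/128 ≈ 12.203 μg/mL.
Cmax,ss = C₀/(1 − f) ≈ 12.203/0.6626 ≈ 18.417 μg/mL.
Steady-state trough Cmin,ss = Cmax,ss·f ≈ 18.417 × 0.3374 ≈ 6.214 μg/mL.

6.2 μg/mL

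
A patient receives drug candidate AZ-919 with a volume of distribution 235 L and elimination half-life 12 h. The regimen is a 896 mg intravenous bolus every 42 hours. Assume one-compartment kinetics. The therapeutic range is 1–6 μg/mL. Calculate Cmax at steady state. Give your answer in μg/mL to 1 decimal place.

τ/t½ = 42/12 ≈ 3.5, so fraction remaining f = (1/2)^(42/12) ≈ 0.0884.
Accumulation ratio R = 1/(1 − f) ≈ 1/0.9116 ≈ 1.0970.
Single-dose peak C₀ = D/Vd = 896/235 ≈ 3.813 μg/mL.
Steady-state peak Cmax,ss = C₀·R ≈ 3.813 × 1.0970 ≈ 4.183 μg/mL.
Peak 4.2 μg/mL vs MTC 6 μg/mL: below toxic threshold.

4.2 μg/mL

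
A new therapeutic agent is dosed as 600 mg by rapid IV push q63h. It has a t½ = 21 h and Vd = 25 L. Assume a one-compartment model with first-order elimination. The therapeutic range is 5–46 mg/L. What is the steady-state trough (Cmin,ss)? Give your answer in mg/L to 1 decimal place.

3.4 mg/L

The dosing interval is 3 half-lives, so f = 2^(−3) = 0.125.
At steady state, R = 1/(1 − 0.125) = 8/7.
Single-dose peak C₀ = D/Vd = 600/25 = 24 mg/L.
Steady-state peak Cmax,ss = C₀·R = 24 × 8/7 ≈ 27.429 mg/L.
Steady-state trough Cmin,ss = Cmax,ss·f ≈ 27.429 × 0.125 ≈ 3.429 mg/L.
Trough 3.4 mg/L vs MEC 5 mg/L: subtherapeutic.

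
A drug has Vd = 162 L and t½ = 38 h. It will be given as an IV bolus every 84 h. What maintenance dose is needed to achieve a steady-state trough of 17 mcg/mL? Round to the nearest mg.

τ/t½ = 84/38 ≈ 2.2105, so f = (1/2)^(84/38) ≈ 0.216055.
Cmin,ss = (D/Vd)·f/(1−f), so D = Cmin,ss·Vd·(1−f)/f.
D = 17 × 162 × (1−f)/f ≈ 17 × 162 × 3.62845 ≈ 9992.75 mg.

9993 mg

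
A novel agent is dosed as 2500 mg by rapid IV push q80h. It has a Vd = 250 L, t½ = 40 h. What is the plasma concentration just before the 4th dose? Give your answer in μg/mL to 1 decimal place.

3.3 μg/mL

f = (1/2)^(τ/t½) = (1/2)^(80/40) ≈ 0.2500.
C₀ = D/Vd = 2500/250 ≈ 10.000 μg/mL.
Before the 4th dose, 3 doses have been given. Superposition: Cmin = C₀·(f + f² + … + f^3).
≈ 10.000 × (0.2500 + 0.0625 + 0.0156) ≈ 10.000 × 0.3281 ≈ 3.281 μg/mL.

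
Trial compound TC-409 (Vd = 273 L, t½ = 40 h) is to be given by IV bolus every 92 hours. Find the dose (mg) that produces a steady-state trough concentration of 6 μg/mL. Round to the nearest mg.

6428 mg

τ/t½ = 92/40 ≈ 2.3, so f = (1/2)^(92/40) ≈ 0.203063.
Cmin,ss = (D/Vd)·f/(1−f), so D = Cmin,ss·Vd·(1−f)/f.
D = 6 × 273 × (1−f)/f ≈ 6 × 273 × 3.92458 ≈ 6428.46 mg.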